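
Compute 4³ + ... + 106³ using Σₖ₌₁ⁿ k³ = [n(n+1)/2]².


Σₖ₌4^106 k³ = [106·107/2]² − [3·4/2]²
= 32160241 − 36 = 32160205

Σk³ = 32160205


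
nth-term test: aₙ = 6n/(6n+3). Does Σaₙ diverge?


lim(n→∞) 6n/(6n+3) = 6/6 = 1  (divide numerator and denominator by n)
lim aₙ = 1 ≠ 0 → series DIVERGES

Diverges (lim aₙ = 1 ≠ 0)


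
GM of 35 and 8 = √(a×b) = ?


GM = √(35×8) = √280 = 16.7332

GM = 16.7332


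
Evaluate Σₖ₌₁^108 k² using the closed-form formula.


n = 108
n(n+1)(2n+1)/6 = 108×109×217/6
= 2554524/6 = 425754

Σk² = 425754


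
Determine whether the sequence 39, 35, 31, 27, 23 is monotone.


Differences: -4, -4, -4, -4
All differences < 0 → strictly DECREASING

Monotonically decreasing


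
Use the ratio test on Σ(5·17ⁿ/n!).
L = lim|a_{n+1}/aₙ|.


aₙ = 5·17^n/n!
a_{n+1}/aₙ = 17^(n+1)/(n+1)! × n!/17^n  (constant 5 cancels)
= 17/(n+1)
L = lim(n→∞) 17/(n+1) = 0
L < 1 → series CONVERGES

Converges (ratio test: L = 0 < 1)


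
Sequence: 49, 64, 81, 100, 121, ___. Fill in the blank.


Pattern: perfect squares: n²
Terms: 49, 64, 81, 100, 121
Next term = 144

Next term = 144


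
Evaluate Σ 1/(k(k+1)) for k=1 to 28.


1/(k(k+1)) = 1/k - 1/(k+1) (partial fractions)
Telescoping: Σ = 1 - 1/29 = 28/29

Sum = 28/29


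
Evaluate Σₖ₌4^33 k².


Σₖ₌4^33 k² = Σₖ₌₁^33 k² − Σₖ₌₁^3 k²
= 33·34·67/6 − 3·4·7/6
= 12529 − 14 = 12515

Σk² = 12515


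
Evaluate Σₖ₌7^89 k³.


Σₖ₌7^89 k³ = [89·90/2]² − [6·7/2]²
= 16040025 − 441 = 16039584

Σk³ = 16039584


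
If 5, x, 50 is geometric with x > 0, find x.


GM = √(5×50) = √250 = 15.8114

GM = 15.8114


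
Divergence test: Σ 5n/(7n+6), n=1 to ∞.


lim(n→∞) 5n/(7n+6) = 5/7 = 5/7  (divide numerator and denominator by n)
lim aₙ = 5/7 ≠ 0 → series DIVERGES

Diverges (lim aₙ = 5/7 ≠ 0)


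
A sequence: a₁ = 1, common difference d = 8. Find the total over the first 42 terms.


aₙ = 1 + (42-1)×8 = 329
Sₙ = n(a₁+aₙ)/2 = 42×(1+329)/2
= 42×330/2 = 6930

S_42 = 6930


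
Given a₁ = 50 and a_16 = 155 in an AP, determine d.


d = (aₙ - a₁)/(n-1)
= (155 - 50)/(16-1)
= 105/15 = 7

d = 7


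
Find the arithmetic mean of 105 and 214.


AM = (105 + 214)/2 = 319/2 = 159.5

AM = 159.5


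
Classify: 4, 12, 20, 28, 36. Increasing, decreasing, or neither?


Differences: 8, 8, 8, 8
All differences > 0 → strictly INCREASING

Monotonically increasing


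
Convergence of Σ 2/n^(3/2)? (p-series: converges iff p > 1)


p-series test: Σ c/n^p converges if p > 1, diverges if p ≤ 1 (constant c > 0 doesn't affect convergence).
p = 3/2
3/2 > 1 → CONVERGES

Converges (p = 3/2 > 1)


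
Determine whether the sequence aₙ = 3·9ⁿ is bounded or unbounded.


aₙ = 3·9ⁿ → as n→∞, aₙ→∞ (since base 9 > 1)
No finite upper bound exists
The sequence is UNBOUNDED

Unbounded (aₙ → ∞ as n → ∞)


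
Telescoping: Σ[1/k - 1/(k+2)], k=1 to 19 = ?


Telescoping with gap 2: two head and two tail terms survive.
= (1 + 1/2) - (1/20 + 1/21)
= 3/2 - 1/20 - 1/21 = 589/420

Sum = 589/420


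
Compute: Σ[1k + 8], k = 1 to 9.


Σ(1k+8) = 1·Σk + 8·n
= 1·45 + 8·9
= 45 + 72 = 117

Σ = 117


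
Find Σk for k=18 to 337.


Σₖ₌18^337 k = Σₖ₌₁^337 k − Σₖ₌₁^17 k
= 337·338/2 − 17·18/2
= 56953 − 153 = 56800

Σk = 56800


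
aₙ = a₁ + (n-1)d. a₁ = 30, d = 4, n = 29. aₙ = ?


aₙ = a₁ + (n-1)d
= 30 + (29-1)×4
= 30 + 112
= 142

a_29 = 142


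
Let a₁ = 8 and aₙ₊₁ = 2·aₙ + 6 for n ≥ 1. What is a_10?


Computing step by step:
a_1 = 8
a_2 = 22
a_3 = 50
a_4 = 106
a_5 = 218
a_6 = 442
a_7 = 890
a_8 = 1786
a_9 = 3578
a_10 = 7162


a_10 = 7162


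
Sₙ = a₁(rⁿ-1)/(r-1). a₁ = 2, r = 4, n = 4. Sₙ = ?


Sₙ = 2×(4^4 - 1)/(4 - 1)
= 2×(256 - 1)/3
= 2×255/3
= 170

S_4 = 170


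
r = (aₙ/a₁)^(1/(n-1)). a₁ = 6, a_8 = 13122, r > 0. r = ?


r^(n-1) = aₙ/a₁
r^7 = 13122/6 = 2187
r = 2187^(1/7)
= 3

r = 3


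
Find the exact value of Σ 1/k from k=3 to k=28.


Σₖ₌3^28 1/k = 1/3 + 1/4 + 1/5 + ... + 1/28
= 194934439103/80313433200
≈ 2.4272

Sum = 194934439103/80313433200 ≈ 2.4272


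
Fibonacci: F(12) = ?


Fibonacci sequence: 1, 1, 2, 3, 5, 8, 13, 21, 34, 55, 89, ...
F(12) = 144

F(12) = 144


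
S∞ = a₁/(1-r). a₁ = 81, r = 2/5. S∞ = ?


S∞ = a₁/(1-r) = 81/(1 - 2/5)
= 81/(3/5)
= 135

S∞ = 135


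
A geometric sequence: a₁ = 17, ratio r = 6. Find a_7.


aₙ = a₁·r^(n-1)
= 17×6^6
= 17×46656
= 793152

a_7 = 793152


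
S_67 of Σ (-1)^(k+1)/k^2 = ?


S = 1 - 1/4 + 1/9 - 1/16 + 1/25 - 1/36 + 1/49 - 1/64 ± ...
= 0.8226
(Full series converges to +π²/12 ≈ +0.8225)

S_67 = 0.8226


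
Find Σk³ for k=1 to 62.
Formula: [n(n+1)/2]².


n(n+1)/2 = 62×63/2 = 1953
Σk³ = 1953² = 3814209

Σk³ = 3814209


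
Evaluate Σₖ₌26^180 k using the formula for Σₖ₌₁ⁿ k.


Σₖ₌26^180 k = Σₖ₌₁^180 k − Σₖ₌₁^25 k
= 180·181/2 − 25·26/2
= 16290 − 325 = 15965

Σk = 15965


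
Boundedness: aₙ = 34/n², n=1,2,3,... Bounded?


a₁ = 34, a₂ = 34/4, a₃ = 34/9, ...
0 < aₙ ≤ 34 for all n ≥ 1
The sequence IS bounded

Bounded (0 < aₙ ≤ 34)


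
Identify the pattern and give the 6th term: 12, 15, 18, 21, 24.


Pattern: arithmetic (d=3)
Terms: 12, 15, 18, 21, 24
Next term = 27

Next term = 27


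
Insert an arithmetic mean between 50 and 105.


AM = (50 + 105)/2 = 155/2 = 77.5

AM = 77.5


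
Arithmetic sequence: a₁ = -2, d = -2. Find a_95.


aₙ = a₁ + (n-1)d
= -2 + (95-1)×-2
= -2 - 188
= -190

a_95 = -190


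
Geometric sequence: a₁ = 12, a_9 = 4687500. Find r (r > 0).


r^(n-1) = aₙ/a₁
r^8 = 4687500/12 = 390625
r = 390625^(1/8)
= ±5; taking r > 0 gives r = 5

r = 5


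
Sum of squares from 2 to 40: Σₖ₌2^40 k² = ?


Σₖ₌2^40 k² = Σₖ₌₁^40 k² − Σₖ₌₁^1 k²
= 40·41·81/6 − 1·2·3/6
= 22140 − 1 = 22139

Σk² = 22139


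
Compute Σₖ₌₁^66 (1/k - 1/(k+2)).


Telescoping with gap 2: two head and two tail terms survive.
= (1 + 1/2) - (1/67 + 1/68)
= 3/2 - 1/67 - 1/68 = 6699/4556

Sum = 6699/4556


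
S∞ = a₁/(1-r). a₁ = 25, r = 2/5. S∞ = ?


S∞ = a₁/(1-r) = 25/(1 - 2/5)
= 25/(3/5)
= 125/3

S∞ = 125/3


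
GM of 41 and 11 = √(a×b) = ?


GM = √(41×11) = √451 = 21.2368

GM = 21.2368


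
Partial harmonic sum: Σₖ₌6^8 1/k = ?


Σₖ₌6^8 1/k = 1/6 + 1/7 + 1/8
= 73/168
≈ 0.4345

Sum = 73/168 ≈ 0.4345


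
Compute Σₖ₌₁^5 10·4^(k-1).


Sₙ = 10×(4^5 - 1)/(4 - 1)
= 10×(1024 - 1)/3
= 10×1023/3
= 3410

S_5 = 3410


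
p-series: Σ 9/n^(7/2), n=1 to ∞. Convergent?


p-series test: Σ c/n^p converges if p > 1, diverges if p ≤ 1 (constant c > 0 doesn't affect convergence).
p = 7/2
7/2 > 1 → CONVERGES

Converges (p = 7/2 > 1)


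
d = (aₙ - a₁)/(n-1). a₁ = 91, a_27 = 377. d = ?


d = (aₙ - a₁)/(n-1)
= (377 - 91)/(27-1)
= 286/26 = 11

d = 11


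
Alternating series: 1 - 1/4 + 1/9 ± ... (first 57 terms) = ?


S = 1 - 1/4 + 1/9 - 1/16 + 1/25 - 1/36 + 1/49 - 1/64 ± ...
= 0.8226
(Full series converges to +π²/12 ≈ +0.8225)

S_57 = 0.8226


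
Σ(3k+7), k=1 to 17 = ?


Σ(3k+7) = 3·Σk + 7·n
= 3·153 + 7·17
= 459 + 119 = 578

Σ = 578


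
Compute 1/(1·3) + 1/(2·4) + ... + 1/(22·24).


1/(k(k+2)) = (1/2)·(1/k - 1/(k+2)) (partial fractions)
Telescoping: Σ = (1/2)·(1 + 1/2 - 1/23 - 1/24) = 781/1104

Sum = 781/1104


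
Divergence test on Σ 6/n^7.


lim(n→∞) 6/n^7 = 0
lim aₙ = 0 → nth-term test is INCONCLUSIVE
(Need other tests; this is actually a convergent p-series with p=7 > 1)

Inconclusive (lim aₙ = 0; need another test)


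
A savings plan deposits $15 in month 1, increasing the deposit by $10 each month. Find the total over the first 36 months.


aₙ = 15 + (36-1)×10 = 365
Sₙ = n(a₁+aₙ)/2 = 36×(15+365)/2
= 36×380/2 = 6840

S_36 = 6840


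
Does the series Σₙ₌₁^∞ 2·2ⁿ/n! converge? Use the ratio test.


aₙ = 2·2^n/n!
a_{n+1}/aₙ = 2^(n+1)/(n+1)! × n!/2^n  (constant 2 cancels)
= 2/(n+1)
L = lim(n→∞) 2/(n+1) = 0
L < 1 → series CONVERGES

Converges (ratio test: L = 0 < 1)


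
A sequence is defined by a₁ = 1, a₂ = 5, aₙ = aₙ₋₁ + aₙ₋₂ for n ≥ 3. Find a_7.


Computing iteratively: 1, 5, 6, 11, 17, 28, 45
a_7 = 45

a_7 = 45


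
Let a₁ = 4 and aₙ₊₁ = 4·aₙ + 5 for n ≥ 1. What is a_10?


Computing step by step:
a_1 = 4
a_2 = 21
a_3 = 89
a_4 = 361
a_5 = 1449
a_6 = 5801
a_7 = 23209
a_8 = 92841
a_9 = 371369
a_10 = 1485481


a_10 = 1485481


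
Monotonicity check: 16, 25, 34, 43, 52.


Differences: 9, 9, 9, 9
All differences > 0 → strictly INCREASING

Monotonically increasing


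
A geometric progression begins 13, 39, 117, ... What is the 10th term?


aₙ = a₁·r^(n-1)
= 13×3^9
= 13×19683
= 255879

a_10 = 255879


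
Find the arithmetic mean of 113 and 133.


AM = (113 + 133)/2 = 246/2 = 123

AM = 123


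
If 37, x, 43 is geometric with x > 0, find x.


GM = √(37×43) = √1591 = 39.8873

GM = 39.8873


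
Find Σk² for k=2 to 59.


Σₖ₌2^59 k² = Σₖ₌₁^59 k² − Σₖ₌₁^1 k²
= 59·60·119/6 − 1·2·3/6
= 70210 − 1 = 70209

Σk² = 70209


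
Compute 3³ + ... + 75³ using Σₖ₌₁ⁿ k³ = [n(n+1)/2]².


Σₖ₌3^75 k³ = [75·76/2]² − [2·3/2]²
= 8122500 − 9 = 8122491

Σk³ = 8122491


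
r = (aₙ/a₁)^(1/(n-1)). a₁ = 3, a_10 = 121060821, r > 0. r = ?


r^(n-1) = aₙ/a₁
r^9 = 121060821/3 = 40353607
r = 40353607^(1/9)
= 7

r = 7


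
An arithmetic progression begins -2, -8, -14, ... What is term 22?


aₙ = a₁ + (n-1)d
= -2 + (22-1)×-6
= -2 - 126
= -128

a_22 = -128


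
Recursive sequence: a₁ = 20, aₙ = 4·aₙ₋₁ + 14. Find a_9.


Computing step by step:
a_1 = 20
a_2 = 94
a_3 = 390
a_4 = 1574
a_5 = 6310
a_6 = 25254
a_7 = 101030
a_8 = 404134
a_9 = 1616550


a_9 = 1616550


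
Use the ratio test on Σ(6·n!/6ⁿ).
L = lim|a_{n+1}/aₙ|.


aₙ = 6·n!/6^n
a_{n+1}/aₙ = (n+1)!/6^(n+1) × 6^n/n!  (constant 6 cancels)
= (n+1)/6
L = lim(n→∞) (n+1)/6 = ∞
L > 1 → series DIVERGES

Diverges (ratio test: L = ∞ > 1)


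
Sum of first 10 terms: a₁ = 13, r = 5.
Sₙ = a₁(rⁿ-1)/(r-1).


Sₙ = 13×(5^10 - 1)/(5 - 1)
= 13×(9765625 - 1)/4
= 13×9765624/4
= 31738278

S_10 = 31738278


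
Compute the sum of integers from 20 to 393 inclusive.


Σₖ₌20^393 k = Σₖ₌₁^393 k − Σₖ₌₁^19 k
= 393·394/2 − 19·20/2
= 77421 − 190 = 77231

Σk = 77231


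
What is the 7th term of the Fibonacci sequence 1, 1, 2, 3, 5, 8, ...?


Fibonacci sequence: 1, 1, 2, 3, 5, 8, 13
F(7) = 13

F(7) = 13


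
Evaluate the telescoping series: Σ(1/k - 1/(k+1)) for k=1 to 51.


Telescoping: adjacent terms cancel.
= 1/1 - 1/52
= 1 - 1/52 = 51/52

Sum = 51/52


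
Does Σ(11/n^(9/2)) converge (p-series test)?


p-series test: Σ c/n^p converges if p > 1, diverges if p ≤ 1 (constant c > 0 doesn't affect convergence).
p = 9/2
9/2 > 1 → CONVERGES

Converges (p = 9/2 > 1)


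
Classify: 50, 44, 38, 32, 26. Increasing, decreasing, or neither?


Differences: -6, -6, -6, -6
All differences < 0 → strictly DECREASING

Monotonically decreasing


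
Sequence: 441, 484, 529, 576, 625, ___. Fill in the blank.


Pattern: perfect squares: n²
Terms: 441, 484, 529, 576, 625
Next term = 676

Next term = 676


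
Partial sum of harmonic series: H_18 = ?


H_18 = 1/1 + 1/2 + 1/3 + ... + 1/18
= 14274301/4084080
≈ 3.4951

H_18 = 14274301/4084080 ≈ 3.4951


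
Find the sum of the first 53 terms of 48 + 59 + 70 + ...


aₙ = 48 + (53-1)×11 = 620
Sₙ = n(a₁+aₙ)/2 = 53×(48+620)/2
= 53×668/2 = 17702

S_53 = 17702


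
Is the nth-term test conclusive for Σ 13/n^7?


lim(n→∞) 13/n^7 = 0
lim aₙ = 0 → nth-term test is INCONCLUSIVE
(Need other tests; this is actually a convergent p-series with p=7 > 1)

Inconclusive (lim aₙ = 0; need another test)


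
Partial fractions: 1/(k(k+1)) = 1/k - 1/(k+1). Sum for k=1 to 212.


1/(k(k+1)) = 1/k - 1/(k+1) (partial fractions)
Telescoping: Σ = 1 - 1/213 = 212/213

Sum = 212/213


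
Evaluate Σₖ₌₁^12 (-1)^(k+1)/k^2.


S = 1 - 1/4 + 1/9 - 1/16 + 1/25 - 1/36 + 1/49 - 1/64 ± ...
= 0.8193
(Full series converges to +π²/12 ≈ +0.8225)

S_12 = 0.8193


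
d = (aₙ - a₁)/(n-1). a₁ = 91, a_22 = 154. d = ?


d = (aₙ - a₁)/(n-1)
= (154 - 91)/(22-1)
= 63/21 = 3

d = 3


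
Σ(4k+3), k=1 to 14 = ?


Σ(4k+3) = 4·Σk + 3·n
= 4·105 + 3·14
= 420 + 42 = 462

Σ = 462


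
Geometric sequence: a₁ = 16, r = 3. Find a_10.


aₙ = a₁·r^(n-1)
= 16×3^9
= 16×19683
= 314928

a_10 = 314928


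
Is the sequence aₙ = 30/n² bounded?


a₁ = 30, a₂ = 30/4, a₃ = 30/9, ...
0 < aₙ ≤ 30 for all n ≥ 1
The sequence IS bounded

Bounded (0 < aₙ ≤ 30)


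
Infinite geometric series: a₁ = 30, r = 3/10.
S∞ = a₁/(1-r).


S∞ = a₁/(1-r) = 30/(1 - 3/10)
= 30/(7/10)
= 300/7

S∞ = 300/7


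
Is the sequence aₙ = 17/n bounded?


a₁ = 17, a₂ = 17/2, a₃ = 17/3, ...
0 < aₙ ≤ 17 for all n ≥ 1
Lower bound: 0, Upper bound: 17
The sequence IS bounded

Bounded (0 < aₙ ≤ 17)


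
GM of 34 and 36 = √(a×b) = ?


GM = √(34×36) = √1224 = 34.9857

GM = 34.9857


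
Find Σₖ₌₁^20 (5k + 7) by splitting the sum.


Σ(5k+7) = 5·Σk + 7·n
= 5·210 + 7·20
= 1050 + 140 = 1190

Σ = 1190


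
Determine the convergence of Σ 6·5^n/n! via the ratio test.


aₙ = 6·5^n/n!
a_{n+1}/aₙ = 5^(n+1)/(n+1)! × n!/5^n  (constant 6 cancels)
= 5/(n+1)
L = lim(n→∞) 5/(n+1) = 0
L < 1 → series CONVERGES

Converges (ratio test: L = 0 < 1)


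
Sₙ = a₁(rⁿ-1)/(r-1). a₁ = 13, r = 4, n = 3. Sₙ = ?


Sₙ = 13×(4^3 - 1)/(4 - 1)
= 13×(64 - 1)/3
= 13×63/3
= 273

S_3 = 273


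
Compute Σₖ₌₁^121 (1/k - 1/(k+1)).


Telescoping: adjacent terms cancel.
= 1/1 - 1/122
= 1 - 1/122 = 121/122

Sum = 121/122


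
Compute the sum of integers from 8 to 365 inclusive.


Σₖ₌8^365 k = Σₖ₌₁^365 k − Σₖ₌₁^7 k
= 365·366/2 − 7·8/2
= 66795 − 28 = 66767

Σk = 66767


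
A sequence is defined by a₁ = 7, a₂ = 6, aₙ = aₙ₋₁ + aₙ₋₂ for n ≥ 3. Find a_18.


Computing iteratively: 7, 6, 13, 19, 32, 51, 83, 134, 217, 351, 568, 919, ...
a_18 = 16491

a_18 = 16491


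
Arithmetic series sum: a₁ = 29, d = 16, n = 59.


aₙ = 29 + (59-1)×16 = 957
Sₙ = n(a₁+aₙ)/2 = 59×(29+957)/2
= 59×986/2 = 29087

S_59 = 29087


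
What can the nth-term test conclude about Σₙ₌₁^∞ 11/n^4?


lim(n→∞) 11/n^4 = 0
lim aₙ = 0 → nth-term test is INCONCLUSIVE
(Need other tests; this is actually a convergent p-series with p=4 > 1)

Inconclusive (lim aₙ = 0; need another test)


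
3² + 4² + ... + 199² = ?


Σₖ₌3^199 k² = Σₖ₌₁^199 k² − Σₖ₌₁^2 k²
= 199·200·399/6 − 2·3·5/6
= 2646700 − 5 = 2646695

Σk² = 2646695


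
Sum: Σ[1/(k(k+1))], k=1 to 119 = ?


1/(k(k+1)) = 1/k - 1/(k+1) (partial fractions)
Telescoping: Σ = 1 - 1/120 = 119/120

Sum = 119/120


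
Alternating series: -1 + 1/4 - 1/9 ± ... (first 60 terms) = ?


S = -1 + 1/4 - 1/9 + 1/16 - 1/25 + 1/36 - 1/49 + 1/64 ± ...
= -0.8223
(Full series converges to -π²/12 ≈ -0.8225)

S_60 = -0.8223


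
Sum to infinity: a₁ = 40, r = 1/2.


S∞ = a₁/(1-r) = 40/(1 - 1/2)
= 40/(1/2)
= 80

S∞ = 80


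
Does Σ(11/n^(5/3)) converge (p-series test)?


p-series test: Σ c/n^p converges if p > 1, diverges if p ≤ 1 (constant c > 0 doesn't affect convergence).
p = 5/3
5/3 > 1 → CONVERGES

Converges (p = 5/3 > 1)


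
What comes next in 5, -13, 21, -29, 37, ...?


Pattern: alternating sign, magnitude arithmetic (d=8)
Terms: 5, -13, 21, -29, 37
Next term = -45

Next term = -45


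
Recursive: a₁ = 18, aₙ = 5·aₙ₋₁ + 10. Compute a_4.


Computing step by step:
a_1 = 18
a_2 = 100
a_3 = 510
a_4 = 2560


a_4 = 2560


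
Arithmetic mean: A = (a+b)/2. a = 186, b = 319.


AM = (186 + 319)/2 = 505/2 = 252.5

AM = 252.5


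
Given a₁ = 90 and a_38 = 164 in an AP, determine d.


d = (aₙ - a₁)/(n-1)
= (164 - 90)/(38-1)
= 74/37 = 2

d = 2


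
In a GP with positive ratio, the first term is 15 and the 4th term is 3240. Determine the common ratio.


r^(n-1) = aₙ/a₁
r^3 = 3240/15 = 216
r = 216^(1/3)
= 6

r = 6


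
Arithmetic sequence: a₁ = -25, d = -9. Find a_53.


aₙ = a₁ + (n-1)d
= -25 + (53-1)×-9
= -25 - 468
= -493

a_53 = -493


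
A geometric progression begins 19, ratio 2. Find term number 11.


aₙ = a₁·r^(n-1)
= 19×2^10
= 19×1024
= 19456

a_11 = 19456


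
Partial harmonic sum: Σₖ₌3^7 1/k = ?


Σₖ₌3^7 1/k = 1/3 + 1/4 + 1/5 + 1/6 + 1/7
= 153/140
≈ 1.0929

Sum = 153/140 ≈ 1.0929


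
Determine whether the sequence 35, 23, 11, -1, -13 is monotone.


Differences: -12, -12, -12, -12
All differences < 0 → strictly DECREASING

Monotonically decreasing


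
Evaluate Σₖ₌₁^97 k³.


n(n+1)/2 = 97×98/2 = 4753
Σk³ = 4753² = 22591009

Σk³ = 22591009


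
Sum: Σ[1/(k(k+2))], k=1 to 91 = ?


1/(k(k+2)) = (1/2)·(1/k - 1/(k+2)) (partial fractions)
Telescoping: Σ = (1/2)·(1 + 1/2 - 1/92 - 1/93) = 12649/17112

Sum = 12649/17112


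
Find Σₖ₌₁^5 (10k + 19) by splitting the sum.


Σ(10k+19) = 10·Σk + 19·n
= 10·15 + 19·5
= 150 + 95 = 245

Σ = 245


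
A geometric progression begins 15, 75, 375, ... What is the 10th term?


aₙ = a₁·r^(n-1)
= 15×5^9
= 15×1953125
= 29296875

a_10 = 29296875


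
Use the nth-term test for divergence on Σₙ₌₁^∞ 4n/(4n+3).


lim(n→∞) 4n/(4n+3) = 4/4 = 1  (divide numerator and denominator by n)
lim aₙ = 1 ≠ 0 → series DIVERGES

Diverges (lim aₙ = 1 ≠ 0)


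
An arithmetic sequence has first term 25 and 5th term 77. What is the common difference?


d = (aₙ - a₁)/(n-1)
= (77 - 25)/(5-1)
= 52/4 = 13

d = 13


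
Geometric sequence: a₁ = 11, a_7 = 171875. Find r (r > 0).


r^(n-1) = aₙ/a₁
r^6 = 171875/11 = 15625
r = 15625^(1/6)
= ±5; taking r > 0 gives r = 5

r = 5


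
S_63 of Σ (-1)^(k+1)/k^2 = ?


S = 1 - 1/4 + 1/9 - 1/16 + 1/25 - 1/36 + 1/49 - 1/64 ± ...
= 0.8226
(Full series converges to +π²/12 ≈ +0.8225)

S_63 = 0.8226


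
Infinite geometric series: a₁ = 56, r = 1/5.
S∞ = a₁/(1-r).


S∞ = a₁/(1-r) = 56/(1 - 1/5)
= 56/(4/5)
= 70

S∞ = 70


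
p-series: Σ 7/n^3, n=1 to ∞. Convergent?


p-series test: Σ c/n^p converges if p > 1, diverges if p ≤ 1 (constant c > 0 doesn't affect convergence).
p = 3
3 > 1 → CONVERGES

Converges (p = 3 > 1)


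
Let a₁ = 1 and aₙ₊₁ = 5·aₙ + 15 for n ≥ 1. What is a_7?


Computing step by step:
a_1 = 1
a_2 = 20
a_3 = 115
a_4 = 590
a_5 = 2965
a_6 = 14840
a_7 = 74215


a_7 = 74215


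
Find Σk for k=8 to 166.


Σₖ₌8^166 k = Σₖ₌₁^166 k − Σₖ₌₁^7 k
= 166·167/2 − 7·8/2
= 13861 − 28 = 13833

Σk = 13833


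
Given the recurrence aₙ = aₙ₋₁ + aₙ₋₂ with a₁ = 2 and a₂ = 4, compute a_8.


Computing iteratively: 2, 4, 6, 10, 16, 26, 42, 68
a_8 = 68

a_8 = 68


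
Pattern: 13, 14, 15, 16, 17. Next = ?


Pattern: arithmetic (d=1)
Terms: 13, 14, 15, 16, 17
Next term = 18

Next term = 18


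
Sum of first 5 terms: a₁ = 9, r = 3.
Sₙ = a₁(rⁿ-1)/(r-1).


Sₙ = 9×(3^5 - 1)/(3 - 1)
= 9×(243 - 1)/2
= 9×242/2
= 1089

S_5 = 1089


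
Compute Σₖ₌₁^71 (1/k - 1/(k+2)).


Telescoping with gap 2: two head and two tail terms survive.
= (1 + 1/2) - (1/72 + 1/73)
= 3/2 - 1/72 - 1/73 = 7739/5256

Sum = 7739/5256


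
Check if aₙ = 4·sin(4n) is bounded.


For all n, -1 ≤ sin(4n) ≤ 1, so -4 ≤ 4·sin(4n) ≤ 4
Lower bound: -4, Upper bound: 4
The sequence IS bounded

Bounded (-4 ≤ aₙ ≤ 4)


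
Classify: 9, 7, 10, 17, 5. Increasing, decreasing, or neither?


Differences: -2, 3, 7, -12
Difference at position 2 is +3 (> 0) but position 1 is -2 (< 0) — sequence both rises and falls
→ NOT monotonic

Not monotonic


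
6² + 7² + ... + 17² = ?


Σₖ₌6^17 k² = Σₖ₌₁^17 k² − Σₖ₌₁^5 k²
= 17·18·35/6 − 5·6·11/6
= 1785 − 55 = 1730

Σk² = 1730


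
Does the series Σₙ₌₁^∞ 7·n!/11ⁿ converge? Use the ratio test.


aₙ = 7·n!/11^n
a_{n+1}/aₙ = (n+1)!/11^(n+1) × 11^n/n!  (constant 7 cancels)
= (n+1)/11
L = lim(n→∞) (n+1)/11 = ∞
L > 1 → series DIVERGES

Diverges (ratio test: L = ∞ > 1)


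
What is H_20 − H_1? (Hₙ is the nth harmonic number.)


Σₖ₌2^20 1/k = 1/2 + 1/3 + 1/4 + ... + 1/20
= 40315631/15519504
≈ 2.5977

Sum = 40315631/15519504 ≈ 2.5977


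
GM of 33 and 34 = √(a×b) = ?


GM = √(33×34) = √1122 = 33.4963

GM = 33.4963


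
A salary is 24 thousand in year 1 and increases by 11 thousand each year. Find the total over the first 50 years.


aₙ = 24 + (50-1)×11 = 563
Sₙ = n(a₁+aₙ)/2 = 50×(24+563)/2
= 50×587/2 = 14675

S_50 = 14675


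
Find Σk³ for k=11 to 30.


Σₖ₌11^30 k³ = [30·31/2]² − [10·11/2]²
= 216225 − 3025 = 213200

Σk³ = 213200


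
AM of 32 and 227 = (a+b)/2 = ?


AM = (32 + 227)/2 = 259/2 = 129.5

AM = 129.5


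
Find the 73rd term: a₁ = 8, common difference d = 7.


aₙ = a₁ + (n-1)d
= 8 + (73-1)×7
= 8 + 504
= 512

a_73 = 512


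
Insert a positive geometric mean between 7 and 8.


GM = √(7×8) = √56 = 7.4833

GM = 7.4833


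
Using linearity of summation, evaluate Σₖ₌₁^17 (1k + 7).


Σ(1k+7) = 1·Σk + 7·n
= 1·153 + 7·17
= 153 + 119 = 272

Σ = 272


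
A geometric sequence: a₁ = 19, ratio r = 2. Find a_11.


aₙ = a₁·r^(n-1)
= 19×2^10
= 19×1024
= 19456

a_11 = 19456


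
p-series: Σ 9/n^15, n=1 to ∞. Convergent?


p-series test: Σ c/n^p converges if p > 1, diverges if p ≤ 1 (constant c > 0 doesn't affect convergence).
p = 15
15 > 1 → CONVERGES

Converges (p = 15 > 1)


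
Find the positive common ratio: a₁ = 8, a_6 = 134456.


r^(n-1) = aₙ/a₁
r^5 = 134456/8 = 16807
r = 16807^(1/5)
= 7

r = 7


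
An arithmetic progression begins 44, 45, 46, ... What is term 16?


aₙ = a₁ + (n-1)d
= 44 + (16-1)×1
= 44 + 15
= 59

a_16 = 59


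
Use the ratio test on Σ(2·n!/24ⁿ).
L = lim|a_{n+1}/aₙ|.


aₙ = 2·n!/24^n
a_{n+1}/aₙ = (n+1)!/24^(n+1) × 24^n/n!  (constant 2 cancels)
= (n+1)/24
L = lim(n→∞) (n+1)/24 = ∞
L > 1 → series DIVERGES

Diverges (ratio test: L = ∞ > 1)


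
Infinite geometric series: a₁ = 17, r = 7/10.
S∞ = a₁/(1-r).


S∞ = a₁/(1-r) = 17/(1 - 7/10)
= 17/(3/10)
= 170/3

S∞ = 170/3


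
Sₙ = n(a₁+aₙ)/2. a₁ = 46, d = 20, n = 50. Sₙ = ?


aₙ = 46 + (50-1)×20 = 1026
Sₙ = n(a₁+aₙ)/2 = 50×(46+1026)/2
= 50×1072/2 = 26800

S_50 = 26800


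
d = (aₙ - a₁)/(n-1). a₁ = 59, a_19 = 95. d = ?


d = (aₙ - a₁)/(n-1)
= (95 - 59)/(19-1)
= 36/18 = 2

d = 2


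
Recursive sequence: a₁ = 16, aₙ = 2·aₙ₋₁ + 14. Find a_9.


Computing step by step:
a_1 = 16
a_2 = 46
a_3 = 106
a_4 = 226
a_5 = 466
a_6 = 946
a_7 = 1906
a_8 = 3826
a_9 = 7666


a_9 = 7666


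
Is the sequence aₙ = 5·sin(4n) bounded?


For all n, -1 ≤ sin(4n) ≤ 1, so -5 ≤ 5·sin(4n) ≤ 5
Lower bound: -5, Upper bound: 5
The sequence IS bounded

Bounded (-5 ≤ aₙ ≤ 5)


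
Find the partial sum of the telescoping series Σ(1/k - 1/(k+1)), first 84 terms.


Telescoping: adjacent terms cancel.
= 1/1 - 1/85
= 1 - 1/85 = 84/85

Sum = 84/85


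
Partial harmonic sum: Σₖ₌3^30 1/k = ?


Σₖ₌3^30 1/k = 1/3 + 1/4 + 1/5 + ... + 1/30
= 5811048485947/2329089562800
≈ 2.495

Sum = 5811048485947/2329089562800 ≈ 2.495


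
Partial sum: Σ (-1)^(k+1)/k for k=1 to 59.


S = 1 - 1/2 + 1/3 - 1/4 + 1/5 - 1/6 + 1/7 - 1/8 ± ...
= 0.7015
(Full series converges to +ln(2) ≈ +0.6931)

S_59 = 0.7015


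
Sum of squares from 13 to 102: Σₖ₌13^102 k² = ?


Σₖ₌13^102 k² = Σₖ₌₁^102 k² − Σₖ₌₁^12 k²
= 102·103·205/6 − 12·13·25/6
= 358955 − 650 = 358305

Σk² = 358305


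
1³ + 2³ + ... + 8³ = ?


n(n+1)/2 = 8×9/2 = 36
Σk³ = 36² = 1296

Σk³ = 1296


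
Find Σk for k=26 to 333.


Σₖ₌26^333 k = Σₖ₌₁^333 k − Σₖ₌₁^25 k
= 333·334/2 − 25·26/2
= 55611 − 325 = 55286

Σk = 55286


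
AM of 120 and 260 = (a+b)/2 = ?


AM = (120 + 260)/2 = 380/2 = 190

AM = 190


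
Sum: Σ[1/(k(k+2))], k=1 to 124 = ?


1/(k(k+2)) = (1/2)·(1/k - 1/(k+2)) (partial fractions)
Telescoping: Σ = (1/2)·(1 + 1/2 - 1/125 - 1/126) = 11687/15750

Sum = 11687/15750


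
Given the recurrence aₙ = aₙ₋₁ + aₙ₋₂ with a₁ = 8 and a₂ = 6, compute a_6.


Computing iteratively: 8, 6, 14, 20, 34, 54
a_6 = 54

a_6 = 54


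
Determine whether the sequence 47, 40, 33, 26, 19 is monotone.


Differences: -7, -7, -7, -7
All differences < 0 → strictly DECREASING

Monotonically decreasing


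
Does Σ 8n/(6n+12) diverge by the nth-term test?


lim(n→∞) 8n/(6n+12) = 8/6 = 4/3  (divide numerator and denominator by n)
lim aₙ = 4/3 ≠ 0 → series DIVERGES

Diverges (lim aₙ = 4/3 ≠ 0)


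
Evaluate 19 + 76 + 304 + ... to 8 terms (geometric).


Sₙ = 19×(4^8 - 1)/(4 - 1)
= 19×(65536 - 1)/3
= 19×65535/3
= 415055

S_8 = 415055


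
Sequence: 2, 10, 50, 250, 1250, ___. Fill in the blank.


Pattern: geometric (r=5)
Terms: 2, 10, 50, 250, 1250
Next term = 6250

Next term = 6250


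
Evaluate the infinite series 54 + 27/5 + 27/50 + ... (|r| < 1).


S∞ = a₁/(1-r) = 54/(1 - 1/10)
= 54/(9/10)
= 60

S∞ = 60


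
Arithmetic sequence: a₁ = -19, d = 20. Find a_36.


aₙ = a₁ + (n-1)d
= -19 + (36-1)×20
= -19 + 700
= 681

a_36 = 681


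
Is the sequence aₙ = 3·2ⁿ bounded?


aₙ = 3·2ⁿ → as n→∞, aₙ→∞ (since base 2 > 1)
No finite upper bound exists
The sequence is UNBOUNDED

Unbounded (aₙ → ∞ as n → ∞)


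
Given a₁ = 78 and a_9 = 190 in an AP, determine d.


d = (aₙ - a₁)/(n-1)
= (190 - 78)/(9-1)
= 112/8 = 14

d = 14


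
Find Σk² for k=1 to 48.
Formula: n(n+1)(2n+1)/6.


n = 48
n(n+1)(2n+1)/6 = 48×49×97/6
= 228144/6 = 38024

Σk² = 38024


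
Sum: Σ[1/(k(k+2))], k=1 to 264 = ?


1/(k(k+2)) = (1/2)·(1/k - 1/(k+2)) (partial fractions)
Telescoping: Σ = (1/2)·(1 + 1/2 - 1/265 - 1/266) = 26301/35245

Sum = 26301/35245


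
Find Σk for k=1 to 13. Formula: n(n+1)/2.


n(n+1)/2 = 13×14/2 = 182/2 = 91

Σk = 91


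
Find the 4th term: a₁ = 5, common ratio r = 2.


aₙ = a₁·r^(n-1)
= 5×2^3
= 5×8
= 40

a_4 = 40


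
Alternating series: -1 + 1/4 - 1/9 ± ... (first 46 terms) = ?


S = -1 + 1/4 - 1/9 + 1/16 - 1/25 + 1/36 - 1/49 + 1/64 ± ...
= -0.8222
(Full series converges to -π²/12 ≈ -0.8225)

S_46 = -0.8222


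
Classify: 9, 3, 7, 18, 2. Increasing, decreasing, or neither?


Differences: -6, 4, 11, -16
Difference at position 2 is +4 (> 0) but position 1 is -6 (< 0) — sequence both rises and falls
→ NOT monotonic

Not monotonic


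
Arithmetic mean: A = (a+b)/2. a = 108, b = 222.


AM = (108 + 222)/2 = 330/2 = 165

AM = 165


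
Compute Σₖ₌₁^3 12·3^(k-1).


Sₙ = 12×(3^3 - 1)/(3 - 1)
= 12×(27 - 1)/2
= 12×26/2
= 156

S_3 = 156


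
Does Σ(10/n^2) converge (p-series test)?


p-series test: Σ c/n^p converges if p > 1, diverges if p ≤ 1 (constant c > 0 doesn't affect convergence).
p = 2
2 > 1 → CONVERGES

Converges (p = 2 > 1)


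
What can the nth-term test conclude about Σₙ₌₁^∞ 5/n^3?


lim(n→∞) 5/n^3 = 0
lim aₙ = 0 → nth-term test is INCONCLUSIVE
(Need other tests; this is actually a convergent p-series with p=3 > 1)

Inconclusive (lim aₙ = 0; need another test)


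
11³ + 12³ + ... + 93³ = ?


Σₖ₌11^93 k³ = [93·94/2]² − [10·11/2]²
= 19105641 − 3025 = 19102616

Σk³ = 19102616


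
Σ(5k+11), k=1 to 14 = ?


Σ(5k+11) = 5·Σk + 11·n
= 5·105 + 11·14
= 525 + 154 = 679

Σ = 679


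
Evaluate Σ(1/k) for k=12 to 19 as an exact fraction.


Σₖ₌12^19 1/k = 1/12 + 1/13 + 1/14 + 1/15 + 1/16 + 1/17 + 1/18 + 1/19
= 11171129/21162960
≈ 0.5279

Sum = 11171129/21162960 ≈ 0.5279


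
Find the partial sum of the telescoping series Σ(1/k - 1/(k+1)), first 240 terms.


Telescoping: adjacent terms cancel.
= 1/1 - 1/241
= 1 - 1/241 = 240/241

Sum = 240/241


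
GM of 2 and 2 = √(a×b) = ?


GM = √(2×2) = √4 = 2

GM = 2


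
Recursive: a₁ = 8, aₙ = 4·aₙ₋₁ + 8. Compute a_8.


Computing step by step:
a_1 = 8
a_2 = 40
a_3 = 168
a_4 = 680
a_5 = 2728
a_6 = 10920
a_7 = 43688
a_8 = 174760


a_8 = 174760


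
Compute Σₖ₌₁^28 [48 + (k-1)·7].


aₙ = 48 + (28-1)×7 = 237
Sₙ = n(a₁+aₙ)/2 = 28×(48+237)/2
= 28×285/2 = 3990

S_28 = 3990


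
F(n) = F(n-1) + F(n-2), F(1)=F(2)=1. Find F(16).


Fibonacci sequence: 1, 1, 2, 3, 5, 8, 13, 21, 34, 55, 89, ...
F(16) = 987

F(16) = 987


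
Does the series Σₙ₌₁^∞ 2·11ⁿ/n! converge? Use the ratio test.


aₙ = 2·11^n/n!
a_{n+1}/aₙ = 11^(n+1)/(n+1)! × n!/11^n  (constant 2 cancels)
= 11/(n+1)
L = lim(n→∞) 11/(n+1) = 0
L < 1 → series CONVERGES

Converges (ratio test: L = 0 < 1)


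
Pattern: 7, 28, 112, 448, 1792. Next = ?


Pattern: geometric (r=4)
Terms: 7, 28, 112, 448, 1792
Next term = 7168

Next term = 7168


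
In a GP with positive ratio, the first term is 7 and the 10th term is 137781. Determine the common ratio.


r^(n-1) = aₙ/a₁
r^9 = 137781/7 = 19683
r = 19683^(1/9)
= 3

r = 3


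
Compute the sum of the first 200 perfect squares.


n = 200
n(n+1)(2n+1)/6 = 200×201×401/6
= 16120200/6 = 2686700

Σk² = 2686700


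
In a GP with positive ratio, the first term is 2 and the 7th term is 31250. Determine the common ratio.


r^(n-1) = aₙ/a₁
r^6 = 31250/2 = 15625
r = 15625^(1/6)
= ±5; taking r > 0 gives r = 5

r = 5


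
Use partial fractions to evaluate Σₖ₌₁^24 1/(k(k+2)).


1/(k(k+2)) = (1/2)·(1/k - 1/(k+2)) (partial fractions)
Telescoping: Σ = (1/2)·(1 + 1/2 - 1/25 - 1/26) = 231/325

Sum = 231/325


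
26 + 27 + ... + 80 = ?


Σₖ₌26^80 k = Σₖ₌₁^80 k − Σₖ₌₁^25 k
= 80·81/2 − 25·26/2
= 3240 − 325 = 2915

Σk = 2915


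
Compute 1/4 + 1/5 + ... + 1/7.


Σₖ₌4^7 1/k = 1/4 + 1/5 + 1/6 + 1/7
= 319/420
≈ 0.7595

Sum = 319/420 ≈ 0.7595


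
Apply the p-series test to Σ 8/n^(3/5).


p-series test: Σ c/n^p converges if p > 1, diverges if p ≤ 1 (constant c > 0 doesn't affect convergence).
p = 3/5
3/5 ≤ 1 → DIVERGES

Diverges (p = 3/5 ≤ 1)


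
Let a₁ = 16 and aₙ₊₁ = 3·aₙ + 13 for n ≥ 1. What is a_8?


Computing step by step:
a_1 = 16
a_2 = 61
a_3 = 196
a_4 = 601
a_5 = 1816
a_6 = 5461
a_7 = 16396
a_8 = 49201


a_8 = 49201


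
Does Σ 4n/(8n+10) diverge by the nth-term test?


lim(n→∞) 4n/(8n+10) = 4/8 = 1/2  (divide numerator and denominator by n)
lim aₙ = 1/2 ≠ 0 → series DIVERGES

Diverges (lim aₙ = 1/2 ≠ 0)


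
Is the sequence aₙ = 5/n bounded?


a₁ = 5, a₂ = 5/2, a₃ = 5/3, ...
0 < aₙ ≤ 5 for all n ≥ 1
Lower bound: 0, Upper bound: 5
The sequence IS bounded

Bounded (0 < aₙ ≤ 5)


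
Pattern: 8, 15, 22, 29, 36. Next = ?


Pattern: arithmetic (d=7)
Terms: 8, 15, 22, 29, 36
Next term = 43

Next term = 43


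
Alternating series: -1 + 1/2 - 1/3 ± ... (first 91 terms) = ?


S = -1 + 1/2 - 1/3 + 1/4 - 1/5 + 1/6 - 1/7 + 1/8 ± ...
= -0.6986
(Full series converges to -ln(2) ≈ -0.6931)

S_91 = -0.6986


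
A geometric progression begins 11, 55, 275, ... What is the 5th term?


aₙ = a₁·r^(n-1)
= 11×5^4
= 11×625
= 6875

a_5 = 6875


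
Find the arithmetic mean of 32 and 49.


AM = (32 + 49)/2 = 81/2 = 40.5

AM = 40.5


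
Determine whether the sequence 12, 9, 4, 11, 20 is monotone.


Differences: -3, -5, 7, 9
Difference at position 3 is +7 (> 0) but position 1 is -3 (< 0) — sequence both rises and falls
→ NOT monotonic

Not monotonic


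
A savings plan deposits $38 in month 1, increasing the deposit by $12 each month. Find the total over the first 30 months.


aₙ = 38 + (30-1)×12 = 386
Sₙ = n(a₁+aₙ)/2 = 30×(38+386)/2
= 30×424/2 = 6360

S_30 = 6360


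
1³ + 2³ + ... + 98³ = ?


n(n+1)/2 = 98×99/2 = 4851
Σk³ = 4851² = 23532201

Σk³ = 23532201


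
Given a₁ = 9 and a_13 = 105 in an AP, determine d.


d = (aₙ - a₁)/(n-1)
= (105 - 9)/(13-1)
= 96/12 = 8

d = 8


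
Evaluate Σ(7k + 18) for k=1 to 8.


Σ(7k+18) = 7·Σk + 18·n
= 7·36 + 18·8
= 252 + 144 = 396

Σ = 396


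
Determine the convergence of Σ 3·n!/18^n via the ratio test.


aₙ = 3·n!/18^n
a_{n+1}/aₙ = (n+1)!/18^(n+1) × 18^n/n!  (constant 3 cancels)
= (n+1)/18
L = lim(n→∞) (n+1)/18 = ∞
L > 1 → series DIVERGES

Diverges (ratio test: L = ∞ > 1)


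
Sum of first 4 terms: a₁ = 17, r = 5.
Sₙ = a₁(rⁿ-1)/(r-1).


Sₙ = 17×(5^4 - 1)/(5 - 1)
= 17×(625 - 1)/4
= 17×624/4
= 2652

S_4 = 2652


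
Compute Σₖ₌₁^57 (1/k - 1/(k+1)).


Telescoping: adjacent terms cancel.
= 1/1 - 1/58
= 1 - 1/58 = 57/58

Sum = 57/58


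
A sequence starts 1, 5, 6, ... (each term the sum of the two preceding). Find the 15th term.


Computing iteratively: 1, 5, 6, 11, 17, 28, 45, 73, 118, 191, 309, 500, ...
a_15 = 2118

a_15 = 2118


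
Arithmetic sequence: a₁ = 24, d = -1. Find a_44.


aₙ = a₁ + (n-1)d
= 24 + (44-1)×-1
= 24 - 43
= -19

a_44 = -19


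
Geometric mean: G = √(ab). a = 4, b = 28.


GM = √(4×28) = √112 = 10.583

GM = 10.583


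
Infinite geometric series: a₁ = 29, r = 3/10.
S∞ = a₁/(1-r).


S∞ = a₁/(1-r) = 29/(1 - 3/10)
= 29/(7/10)
= 290/7

S∞ = 290/7


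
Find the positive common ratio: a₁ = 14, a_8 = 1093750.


r^(n-1) = aₙ/a₁
r^7 = 1093750/14 = 78125
r = 78125^(1/7)
= 5

r = 5


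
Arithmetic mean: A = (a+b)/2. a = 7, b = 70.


AM = (7 + 70)/2 = 77/2 = 38.5

AM = 38.5


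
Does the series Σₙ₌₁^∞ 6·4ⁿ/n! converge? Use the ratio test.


aₙ = 6·4^n/n!
a_{n+1}/aₙ = 4^(n+1)/(n+1)! × n!/4^n  (constant 6 cancels)
= 4/(n+1)
L = lim(n→∞) 4/(n+1) = 0
L < 1 → series CONVERGES

Converges (ratio test: L = 0 < 1)


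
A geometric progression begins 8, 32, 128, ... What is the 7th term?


aₙ = a₁·r^(n-1)
= 8×4^6
= 8×4096
= 32768

a_7 = 32768


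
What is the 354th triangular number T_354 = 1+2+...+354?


n(n+1)/2 = 354×355/2 = 125670/2 = 62835

Σk = 62835


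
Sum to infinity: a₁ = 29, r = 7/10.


S∞ = a₁/(1-r) = 29/(1 - 7/10)
= 29/(3/10)
= 290/3

S∞ = 290/3


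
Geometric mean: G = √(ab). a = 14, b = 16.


GM = √(14×16) = √224 = 14.9666

GM = 14.9666


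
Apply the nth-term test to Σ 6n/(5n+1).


lim(n→∞) 6n/(5n+1) = 6/5 = 6/5  (divide numerator and denominator by n)
lim aₙ = 6/5 ≠ 0 → series DIVERGES

Diverges (lim aₙ = 6/5 ≠ 0)


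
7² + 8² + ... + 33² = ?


Σₖ₌7^33 k² = Σₖ₌₁^33 k² − Σₖ₌₁^6 k²
= 33·34·67/6 − 6·7·13/6
= 12529 − 91 = 12438

Σk² = 12438


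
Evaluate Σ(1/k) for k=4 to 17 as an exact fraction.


Σₖ₌4^17 1/k = 1/4 + 1/5 + 1/6 + ... + 1/17
= 19679783/12252240
≈ 1.6062

Sum = 19679783/12252240 ≈ 1.6062


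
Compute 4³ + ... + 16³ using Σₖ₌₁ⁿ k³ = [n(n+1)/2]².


Σₖ₌4^16 k³ = [16·17/2]² − [3·4/2]²
= 18496 − 36 = 18460

Σk³ = 18460


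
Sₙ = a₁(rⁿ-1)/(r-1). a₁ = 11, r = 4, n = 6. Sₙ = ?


Sₙ = 11×(4^6 - 1)/(4 - 1)
= 11×(4096 - 1)/3
= 11×4095/3
= 15015

S_6 = 15015


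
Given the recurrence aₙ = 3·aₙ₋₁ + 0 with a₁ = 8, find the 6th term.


Computing step by step:
a_1 = 8
a_2 = 24
a_3 = 72
a_4 = 216
a_5 = 648
a_6 = 1944


a_6 = 1944


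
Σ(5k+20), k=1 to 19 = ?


Σ(5k+20) = 5·Σk + 20·n
= 5·190 + 20·19
= 950 + 380 = 1330

Σ = 1330


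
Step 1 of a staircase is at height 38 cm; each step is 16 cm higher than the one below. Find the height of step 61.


aₙ = a₁ + (n-1)d
= 38 + (61-1)×16
= 38 + 960
= 998

a_61 = 998


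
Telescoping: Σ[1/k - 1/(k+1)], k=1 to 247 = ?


Telescoping: adjacent terms cancel.
= 1/1 - 1/248
= 1 - 1/248 = 247/248

Sum = 247/248


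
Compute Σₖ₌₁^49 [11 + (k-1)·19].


aₙ = 11 + (49-1)×19 = 923
Sₙ = n(a₁+aₙ)/2 = 49×(11+923)/2
= 49×934/2 = 22883

S_49 = 22883


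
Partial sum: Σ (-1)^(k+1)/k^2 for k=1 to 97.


S = 1 - 1/4 + 1/9 - 1/16 + 1/25 - 1/36 + 1/49 - 1/64 ± ...
= 0.8225
(Full series converges to +π²/12 ≈ +0.8225)

S_97 = 0.8225


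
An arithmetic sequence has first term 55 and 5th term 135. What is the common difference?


d = (aₙ - a₁)/(n-1)
= (135 - 55)/(5-1)
= 80/4 = 20

d = 20


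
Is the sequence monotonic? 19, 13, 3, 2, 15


Differences: -6, -10, -1, 13
Difference at position 4 is +13 (> 0) but position 1 is -6 (< 0) — sequence both rises and falls
→ NOT monotonic

Not monotonic


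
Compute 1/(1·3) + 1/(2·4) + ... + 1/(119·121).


1/(k(k+2)) = (1/2)·(1/k - 1/(k+2)) (partial fractions)
Telescoping: Σ = (1/2)·(1 + 1/2 - 1/120 - 1/121) = 21539/29040

Sum = 21539/29040


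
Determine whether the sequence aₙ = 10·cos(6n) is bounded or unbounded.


For all n, -1 ≤ cos(6n) ≤ 1, so -10 ≤ 10·cos(6n) ≤ 10
Lower bound: -10, Upper bound: 10
The sequence IS bounded

Bounded (-10 ≤ aₙ ≤ 10)


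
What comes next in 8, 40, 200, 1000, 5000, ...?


Pattern: geometric (r=5)
Terms: 8, 40, 200, 1000, 5000
Next term = 25000

Next term = 25000


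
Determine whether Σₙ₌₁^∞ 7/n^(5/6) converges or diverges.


p-series test: Σ c/n^p converges if p > 1, diverges if p ≤ 1 (constant c > 0 doesn't affect convergence).
p = 5/6
5/6 ≤ 1 → DIVERGES

Diverges (p = 5/6 ≤ 1)


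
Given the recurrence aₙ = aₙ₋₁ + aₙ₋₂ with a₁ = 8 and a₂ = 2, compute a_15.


Computing iteratively: 8, 2, 10, 12, 22, 34, 56, 90, 146, 236, 382, 618, ...
a_15 = 2618

a_15 = 2618


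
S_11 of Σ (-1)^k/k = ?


S = -1 + 1/2 - 1/3 + 1/4 - 1/5 + 1/6 - 1/7 + 1/8 ± ...
= -0.7365
(Full series converges to -ln(2) ≈ -0.6931)

S_11 = -0.7365


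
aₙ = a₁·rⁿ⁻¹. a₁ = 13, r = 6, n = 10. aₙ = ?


aₙ = a₁·r^(n-1)
= 13×6^9
= 13×10077696
= 131010048

a_10 = 131010048


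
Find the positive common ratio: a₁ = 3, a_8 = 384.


r^(n-1) = aₙ/a₁
r^7 = 384/3 = 128
r = 128^(1/7)
= 2

r = 2


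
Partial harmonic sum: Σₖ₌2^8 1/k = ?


Σₖ₌2^8 1/k = 1/2 + 1/3 + 1/4 + 1/5 + 1/6 + 1/7 + 1/8
= 481/280
≈ 1.7179

Sum = 481/280 ≈ 1.7179


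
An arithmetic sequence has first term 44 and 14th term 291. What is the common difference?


d = (aₙ - a₁)/(n-1)
= (291 - 44)/(14-1)
= 247/13 = 19

d = 19
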